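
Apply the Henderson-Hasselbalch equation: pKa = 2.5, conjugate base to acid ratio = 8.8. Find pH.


pH = pKa + log10([A-]/[HA])
pH = 2.5 + log10(8.8)
pH = 3.4445

3.4445


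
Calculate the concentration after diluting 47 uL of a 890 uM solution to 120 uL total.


C2 = C1 * V1 / V2
C2 = 890 * 47 / 120
C2 = 348.5833 uM

348.5833 uM


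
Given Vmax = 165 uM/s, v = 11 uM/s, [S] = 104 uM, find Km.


Km = [S] * (Vmax - v) / v
Km = 104 * (165 - 11) / 11
Km = 1456.0 uM

1456.0 uM


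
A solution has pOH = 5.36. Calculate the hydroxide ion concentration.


[OH-] = 10^(-pOH)
[OH-] = 10^(-5.36)
[OH-] = 4.365e-06 M

4.365e-06 M


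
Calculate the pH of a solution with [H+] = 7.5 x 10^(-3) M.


pH = -log10([H+])
pH = -log10(7.5 x 10^(-3))
pH = 2.1249

2.1249


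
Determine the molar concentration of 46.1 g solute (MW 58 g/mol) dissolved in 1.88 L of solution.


C = (mass / MW) / volume
C = (46.1 / 58) / 1.88
C = 0.4228 M

0.4228 M


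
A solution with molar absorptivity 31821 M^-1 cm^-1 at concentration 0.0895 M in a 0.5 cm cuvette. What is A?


A = epsilon * c * l
A = 31821 * 0.0895 * 0.5
A = 1423.9897

1423.9897


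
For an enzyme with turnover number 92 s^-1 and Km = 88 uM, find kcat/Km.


Catalytic efficiency = kcat / Km
= 92 / 88
= 1.0455 uM^-1*s^-1

1.0455 uM^-1*s^-1


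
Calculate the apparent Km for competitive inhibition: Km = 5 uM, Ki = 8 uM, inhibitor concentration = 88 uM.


Km_app = Km * (1 + [I]/Ki)
Km_app = 5 * (1 + 88/8)
Km_app = 60.0 uM

60.0 uM


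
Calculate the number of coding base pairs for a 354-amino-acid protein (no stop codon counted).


Each amino acid = 1 codon = 3 bp
bp = 354 * 3 = 1062 bp

1062 bp


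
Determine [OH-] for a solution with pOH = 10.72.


[OH-] = 10^(-pOH)
[OH-] = 10^(-10.72)
[OH-] = 1.905e-11 M

1.905e-11 M


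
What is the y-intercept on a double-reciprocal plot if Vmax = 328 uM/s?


y-intercept = 1/Vmax
= 1/328
= 0.003 s/uM

0.003 s/uM


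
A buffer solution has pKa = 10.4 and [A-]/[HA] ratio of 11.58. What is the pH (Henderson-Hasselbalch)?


pH = pKa + log10([A-]/[HA])
pH = 10.4 + log10(11.58)
pH = 11.4637

11.4637


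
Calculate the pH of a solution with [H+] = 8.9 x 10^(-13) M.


pH = -log10([H+])
pH = -log10(8.9 x 10^(-13))
pH = 12.0506

12.0506


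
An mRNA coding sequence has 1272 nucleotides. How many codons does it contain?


codons = nucleotides / 3
codons = 1272 / 3 = 424

424


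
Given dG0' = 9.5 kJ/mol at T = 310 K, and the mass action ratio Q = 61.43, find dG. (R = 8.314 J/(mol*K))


dG = dG0' + RT * ln(Q) / 1000
dG = 9.5 + 8.314 * 310 * ln(61.43) / 1000
dG = 20.1132 kJ/mol

20.1132 kJ/mol


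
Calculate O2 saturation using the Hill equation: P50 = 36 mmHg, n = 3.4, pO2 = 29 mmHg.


Y = pO2^n / (P50^n + pO2^n)
Y = 29^3.4 / (36^3.4 + 29^3.4)
Y = 32.41%

32.41%


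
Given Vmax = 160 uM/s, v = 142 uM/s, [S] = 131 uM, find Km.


Km = [S] * (Vmax - v) / v
Km = 131 * (160 - 142) / 142
Km = 16.6056 uM

16.6056 uM


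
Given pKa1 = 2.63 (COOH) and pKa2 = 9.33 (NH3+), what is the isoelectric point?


pI = (pKa1 + pKa2) / 2
pI = (2.63 + 9.33) / 2
pI = 5.98

5.98


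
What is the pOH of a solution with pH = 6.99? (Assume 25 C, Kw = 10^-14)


pOH = 14 - pH
pOH = 14 - 6.99
pOH = 7.01

7.01


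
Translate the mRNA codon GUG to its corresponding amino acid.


Standard genetic code lookup.
Codon GUG -> Val

Val


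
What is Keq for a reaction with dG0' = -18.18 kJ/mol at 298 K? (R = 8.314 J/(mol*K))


Keq = exp(-dG0 * 1000 / (R * T))
Keq = exp(-(-18.18) * 1000 / (8.314 * 298))
Keq = 1537.3711

1537.3711


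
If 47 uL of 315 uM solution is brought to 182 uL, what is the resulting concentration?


C2 = C1 * V1 / V2
C2 = 315 * 47 / 182
C2 = 81.3462 uM

81.3462 uM


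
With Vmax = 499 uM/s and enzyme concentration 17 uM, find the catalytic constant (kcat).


kcat = Vmax / [E]t
kcat = 499 / 17
kcat = 29.3529 s^-1

29.3529 s^-1


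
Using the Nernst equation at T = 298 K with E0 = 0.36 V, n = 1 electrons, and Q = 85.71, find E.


E = E0 - (RT/nF) * ln(Q)
E = 0.36 - (8.314 * 298 / (1 * 96485)) * ln(85.71)
E = 0.2457 V

0.2457 V


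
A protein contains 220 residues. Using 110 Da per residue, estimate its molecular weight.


MW = n_residues * 110 Da
MW = 220 * 110
MW = 24200 Da

24200 Da


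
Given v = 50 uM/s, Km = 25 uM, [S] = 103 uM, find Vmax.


Vmax = v * (Km + [S]) / [S]
Vmax = 50 * (25 + 103) / 103
Vmax = 62.1359 uM/s

62.1359 uM/s


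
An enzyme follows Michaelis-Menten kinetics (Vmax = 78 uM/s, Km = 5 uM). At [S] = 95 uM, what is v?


v = Vmax * [S] / (Km + [S])
v = 78 * 95 / (5 + 95)
v = 74.1 uM/s

74.1 uM/s


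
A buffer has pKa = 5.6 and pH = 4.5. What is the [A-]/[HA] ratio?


[A-]/[HA] = 10^(pH - pKa)
= 10^(4.5 - 5.6)
= 0.0794

0.0794


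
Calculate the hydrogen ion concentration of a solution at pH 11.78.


[H+] = 10^(-pH)
[H+] = 10^(-11.78)
[H+] = 1.660e-12 M

1.660e-12 M


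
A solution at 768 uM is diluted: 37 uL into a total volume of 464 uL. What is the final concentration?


C2 = C1 * V1 / V2
C2 = 768 * 37 / 464
C2 = 61.2414 uM

61.2414 uM


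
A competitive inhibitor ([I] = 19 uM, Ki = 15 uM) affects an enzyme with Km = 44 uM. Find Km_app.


Km_app = Km * (1 + [I]/Ki)
Km_app = 44 * (1 + 19/15)
Km_app = 99.7333 uM

99.7333 uM


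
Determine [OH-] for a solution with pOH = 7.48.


[OH-] = 10^(-pOH)
[OH-] = 10^(-7.48)
[OH-] = 3.311e-08 M

3.311e-08 M


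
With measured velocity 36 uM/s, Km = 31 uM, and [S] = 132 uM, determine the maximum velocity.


Vmax = v * (Km + [S]) / [S]
Vmax = 36 * (31 + 132) / 132
Vmax = 44.4545 uM/s

44.4545 uM/s


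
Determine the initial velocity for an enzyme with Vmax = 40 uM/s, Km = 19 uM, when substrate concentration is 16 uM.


v = Vmax * [S] / (Km + [S])
v = 40 * 16 / (19 + 16)
v = 18.2857 uM/s

18.2857 uM/s


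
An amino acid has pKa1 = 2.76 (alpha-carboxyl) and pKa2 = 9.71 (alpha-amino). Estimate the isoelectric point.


pI = (pKa1 + pKa2) / 2
pI = (2.76 + 9.71) / 2
pI = 6.235

6.235


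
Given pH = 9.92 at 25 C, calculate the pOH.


pOH = 14 - pH
pOH = 14 - 9.92
pOH = 4.08

4.08


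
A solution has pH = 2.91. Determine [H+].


[H+] = 10^(-pH)
[H+] = 10^(-2.91)
[H+] = 0.0012 M

0.0012 M


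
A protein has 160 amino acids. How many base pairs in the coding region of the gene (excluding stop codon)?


Each amino acid = 1 codon = 3 bp
bp = 160 * 3 = 480 bp

480 bp


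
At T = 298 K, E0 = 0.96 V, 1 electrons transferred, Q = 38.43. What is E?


E = E0 - (RT/nF) * ln(Q)
E = 0.96 - (8.314 * 298 / (1 * 96485)) * ln(38.43)
E = 0.8663 V

0.8663 V


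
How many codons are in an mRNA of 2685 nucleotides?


codons = nucleotides / 3
codons = 2685 / 3 = 895

895


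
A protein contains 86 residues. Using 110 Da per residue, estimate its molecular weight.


MW = n_residues * 110 Da
MW = 86 * 110
MW = 9460 Da

9460 Da


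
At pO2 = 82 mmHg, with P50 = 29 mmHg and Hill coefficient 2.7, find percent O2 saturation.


Y = pO2^n / (P50^n + pO2^n)
Y = 82^2.7 / (29^2.7 + 82^2.7)
Y = 94.3%

94.3%


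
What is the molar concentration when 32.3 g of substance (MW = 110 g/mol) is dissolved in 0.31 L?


C = (mass / MW) / volume
C = (32.3 / 110) / 0.31
C = 0.9472 M

0.9472 M


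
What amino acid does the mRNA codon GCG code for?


Standard genetic code lookup.
Codon GCG -> Ala

Ala


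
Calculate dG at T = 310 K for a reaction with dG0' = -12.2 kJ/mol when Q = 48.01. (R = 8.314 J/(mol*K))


dG = dG0' + RT * ln(Q) / 1000
dG = -12.2 + 8.314 * 310 * ln(48.01) / 1000
dG = -2.2221 kJ/mol

-2.2221 kJ/mol


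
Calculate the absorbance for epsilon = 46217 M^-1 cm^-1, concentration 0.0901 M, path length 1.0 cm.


A = epsilon * c * l
A = 46217 * 0.0901 * 1.0
A = 4164.1517

4164.1517


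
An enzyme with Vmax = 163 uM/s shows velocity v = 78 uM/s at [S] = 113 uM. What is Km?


Km = [S] * (Vmax - v) / v
Km = 113 * (163 - 78) / 78
Km = 123.141 uM

123.141 uM


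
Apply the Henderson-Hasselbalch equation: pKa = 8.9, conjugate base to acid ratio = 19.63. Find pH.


pH = pKa + log10([A-]/[HA])
pH = 8.9 + log10(19.63)
pH = 10.1929

10.1929


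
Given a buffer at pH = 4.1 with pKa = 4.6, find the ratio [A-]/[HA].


[A-]/[HA] = 10^(pH - pKa)
= 10^(4.1 - 4.6)
= 0.3162

0.3162


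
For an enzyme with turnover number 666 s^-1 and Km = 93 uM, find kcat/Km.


Catalytic efficiency = kcat / Km
= 666 / 93
= 7.1613 uM^-1*s^-1

7.1613 uM^-1*s^-1


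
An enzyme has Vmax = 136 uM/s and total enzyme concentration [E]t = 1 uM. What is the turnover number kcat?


kcat = Vmax / [E]t
kcat = 136 / 1
kcat = 136.0 s^-1

136.0 s^-1


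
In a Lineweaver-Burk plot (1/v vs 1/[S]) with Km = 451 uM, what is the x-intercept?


x-intercept = -1/Km
= -1/451
= -0.0022 1/uM

-0.0022 1/uM


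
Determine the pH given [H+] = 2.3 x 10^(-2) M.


pH = -log10([H+])
pH = -log10(2.3 x 10^(-2))
pH = 1.6383

1.6383


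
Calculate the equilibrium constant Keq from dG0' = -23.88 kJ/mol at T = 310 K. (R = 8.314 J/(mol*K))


Keq = exp(-dG0 * 1000 / (R * T))
Keq = exp(-(-23.88) * 1000 / (8.314 * 310))
Keq = 10565.6835

10565.6835


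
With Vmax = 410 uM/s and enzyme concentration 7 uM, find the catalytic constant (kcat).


kcat = Vmax / [E]t
kcat = 410 / 7
kcat = 58.5714 s^-1

58.5714 s^-1


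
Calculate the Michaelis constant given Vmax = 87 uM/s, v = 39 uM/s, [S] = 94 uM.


Km = [S] * (Vmax - v) / v
Km = 94 * (87 - 39) / 39
Km = 115.6923 uM

115.6923 uM


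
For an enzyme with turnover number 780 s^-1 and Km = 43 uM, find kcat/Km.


Catalytic efficiency = kcat / Km
= 780 / 43
= 18.1395 uM^-1*s^-1

18.1395 uM^-1*s^-1


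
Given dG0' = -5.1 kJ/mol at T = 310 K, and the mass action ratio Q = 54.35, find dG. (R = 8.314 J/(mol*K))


dG = dG0' + RT * ln(Q) / 1000
dG = -5.1 + 8.314 * 310 * ln(54.35) / 1000
dG = 5.1976 kJ/mol

5.1976 kJ/mol


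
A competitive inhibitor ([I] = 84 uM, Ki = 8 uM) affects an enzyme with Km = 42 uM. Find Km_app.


Km_app = Km * (1 + [I]/Ki)
Km_app = 42 * (1 + 84/8)
Km_app = 483.0 uM

483.0 uM


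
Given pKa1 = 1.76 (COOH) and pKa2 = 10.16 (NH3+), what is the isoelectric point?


pI = (pKa1 + pKa2) / 2
pI = (1.76 + 10.16) / 2
pI = 5.96

5.96


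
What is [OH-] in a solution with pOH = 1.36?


[OH-] = 10^(-pOH)
[OH-] = 10^(-1.36)
[OH-] = 0.0437 M

0.0437 M


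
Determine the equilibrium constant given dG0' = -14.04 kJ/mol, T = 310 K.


Keq = exp(-dG0 * 1000 / (R * T))
Keq = exp(-(-14.04) * 1000 / (8.314 * 310))
Keq = 232.1716

232.1716


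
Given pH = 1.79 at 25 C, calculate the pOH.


pOH = 14 - pH
pOH = 14 - 1.79
pOH = 12.21

12.21


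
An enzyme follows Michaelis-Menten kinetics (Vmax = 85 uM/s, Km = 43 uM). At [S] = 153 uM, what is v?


v = Vmax * [S] / (Km + [S])
v = 85 * 153 / (43 + 153)
v = 66.352 uM/s

66.352 uM/s


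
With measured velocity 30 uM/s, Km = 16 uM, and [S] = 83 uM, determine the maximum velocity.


Vmax = v * (Km + [S]) / [S]
Vmax = 30 * (16 + 83) / 83
Vmax = 35.7831 uM/s

35.7831 uM/s


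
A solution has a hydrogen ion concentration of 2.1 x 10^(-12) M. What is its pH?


pH = -log10([H+])
pH = -log10(2.1 x 10^(-12))
pH = 11.6778

11.6778


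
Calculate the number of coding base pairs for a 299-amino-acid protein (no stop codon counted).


Each amino acid = 1 codon = 3 bp
bp = 299 * 3 = 897 bp

897 bp


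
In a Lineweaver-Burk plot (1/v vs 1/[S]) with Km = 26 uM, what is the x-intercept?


x-intercept = -1/Km
= -1/26
= -0.0385 1/uM

-0.0385 1/uM


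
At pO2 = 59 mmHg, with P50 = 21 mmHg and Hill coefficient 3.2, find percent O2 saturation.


Y = pO2^n / (P50^n + pO2^n)
Y = 59^3.2 / (21^3.2 + 59^3.2)
Y = 96.46%

96.46%


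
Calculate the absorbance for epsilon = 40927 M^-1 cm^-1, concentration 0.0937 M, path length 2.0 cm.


A = epsilon * c * l
A = 40927 * 0.0937 * 2.0
A = 7669.7198

7669.7198


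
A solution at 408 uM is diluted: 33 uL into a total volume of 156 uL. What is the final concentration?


C2 = C1 * V1 / V2
C2 = 408 * 33 / 156
C2 = 86.3077 uM

86.3077 uM


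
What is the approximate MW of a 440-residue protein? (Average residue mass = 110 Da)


MW = n_residues * 110 Da
MW = 440 * 110
MW = 48400 Da

48400 Da


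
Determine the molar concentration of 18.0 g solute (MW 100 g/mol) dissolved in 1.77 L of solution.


C = (mass / MW) / volume
C = (18.0 / 100) / 1.77
C = 0.1017 M

0.1017 M


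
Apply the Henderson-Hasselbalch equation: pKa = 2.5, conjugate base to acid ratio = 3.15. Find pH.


pH = pKa + log10([A-]/[HA])
pH = 2.5 + log10(3.15)
pH = 2.9983

2.9983


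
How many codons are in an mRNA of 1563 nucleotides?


codons = nucleotides / 3
codons = 1563 / 3 = 521

521


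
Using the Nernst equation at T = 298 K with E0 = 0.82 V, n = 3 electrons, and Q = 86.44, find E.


E = E0 - (RT/nF) * ln(Q)
E = 0.82 - (8.314 * 298 / (3 * 96485)) * ln(86.44)
E = 0.7818 V

0.7818 V


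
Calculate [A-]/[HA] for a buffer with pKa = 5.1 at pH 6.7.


[A-]/[HA] = 10^(pH - pKa)
= 10^(6.7 - 5.1)
= 39.8107

39.8107


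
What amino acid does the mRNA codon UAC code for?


Standard genetic code lookup.
Codon UAC -> Tyr

Tyr


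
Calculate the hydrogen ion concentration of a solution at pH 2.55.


[H+] = 10^(-pH)
[H+] = 10^(-2.55)
[H+] = 0.0028 M

0.0028 M


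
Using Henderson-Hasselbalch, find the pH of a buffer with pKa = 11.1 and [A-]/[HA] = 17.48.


pH = pKa + log10([A-]/[HA])
pH = 11.1 + log10(17.48)
pH = 12.3425

12.3425


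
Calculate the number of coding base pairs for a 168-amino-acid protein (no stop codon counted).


Each amino acid = 1 codon = 3 bp
bp = 168 * 3 = 504 bp

504 bp


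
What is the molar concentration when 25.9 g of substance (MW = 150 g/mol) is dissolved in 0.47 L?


C = (mass / MW) / volume
C = (25.9 / 150) / 0.47
C = 0.3674 M

0.3674 M


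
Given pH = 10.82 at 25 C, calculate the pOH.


pOH = 14 - pH
pOH = 14 - 10.82
pOH = 3.18

3.18


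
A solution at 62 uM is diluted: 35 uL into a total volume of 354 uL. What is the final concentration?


C2 = C1 * V1 / V2
C2 = 62 * 35 / 354
C2 = 6.1299 uM

6.1299 uM


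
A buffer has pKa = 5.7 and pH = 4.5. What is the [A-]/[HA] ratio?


[A-]/[HA] = 10^(pH - pKa)
= 10^(4.5 - 5.7)
= 0.0631

0.0631


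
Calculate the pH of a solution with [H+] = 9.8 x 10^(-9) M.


pH = -log10([H+])
pH = -log10(9.8 x 10^(-9))
pH = 8.0088

8.0088


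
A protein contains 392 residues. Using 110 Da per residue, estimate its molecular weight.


MW = n_residues * 110 Da
MW = 392 * 110
MW = 43120 Da

43120 Da


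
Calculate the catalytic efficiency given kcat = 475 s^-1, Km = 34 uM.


Catalytic efficiency = kcat / Km
= 475 / 34
= 13.9706 uM^-1*s^-1

13.9706 uM^-1*s^-1


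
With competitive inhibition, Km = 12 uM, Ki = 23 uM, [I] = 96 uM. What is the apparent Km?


Km_app = Km * (1 + [I]/Ki)
Km_app = 12 * (1 + 96/23)
Km_app = 62.087 uM

62.087 uM


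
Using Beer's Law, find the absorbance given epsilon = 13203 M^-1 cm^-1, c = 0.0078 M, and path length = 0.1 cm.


A = epsilon * c * l
A = 13203 * 0.0078 * 0.1
A = 10.2983

10.2983


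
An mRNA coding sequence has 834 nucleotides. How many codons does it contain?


codons = nucleotides / 3
codons = 834 / 3 = 278

278


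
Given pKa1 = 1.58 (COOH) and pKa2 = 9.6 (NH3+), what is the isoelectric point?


pI = (pKa1 + pKa2) / 2
pI = (1.58 + 9.6) / 2
pI = 5.59

5.59


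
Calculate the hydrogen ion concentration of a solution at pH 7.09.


[H+] = 10^(-pH)
[H+] = 10^(-7.09)
[H+] = 8.128e-08 M

8.128e-08 M


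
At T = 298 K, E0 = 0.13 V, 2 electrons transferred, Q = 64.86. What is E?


E = E0 - (RT/nF) * ln(Q)
E = 0.13 - (8.314 * 298 / (2 * 96485)) * ln(64.86)
E = 0.0764 V

0.0764 V


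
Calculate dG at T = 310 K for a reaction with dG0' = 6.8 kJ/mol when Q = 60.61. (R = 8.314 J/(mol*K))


dG = dG0' + RT * ln(Q) / 1000
dG = 6.8 + 8.314 * 310 * ln(60.61) / 1000
dG = 17.3786 kJ/mol

17.3786 kJ/mol


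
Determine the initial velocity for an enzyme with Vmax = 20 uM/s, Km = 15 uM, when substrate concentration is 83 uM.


v = Vmax * [S] / (Km + [S])
v = 20 * 83 / (15 + 83)
v = 16.9388 uM/s

16.9388 uM/s


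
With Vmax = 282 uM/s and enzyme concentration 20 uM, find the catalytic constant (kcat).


kcat = Vmax / [E]t
kcat = 282 / 20
kcat = 14.1 s^-1

14.1 s^-1


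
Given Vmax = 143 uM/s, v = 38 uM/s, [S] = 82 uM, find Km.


Km = [S] * (Vmax - v) / v
Km = 82 * (143 - 38) / 38
Km = 226.5789 uM

226.5789 uM


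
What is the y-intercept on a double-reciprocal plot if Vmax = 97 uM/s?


y-intercept = 1/Vmax
= 1/97
= 0.0103 s/uM

0.0103 s/uM


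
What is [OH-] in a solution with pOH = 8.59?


[OH-] = 10^(-pOH)
[OH-] = 10^(-8.59)
[OH-] = 2.570e-09 M

2.570e-09 M


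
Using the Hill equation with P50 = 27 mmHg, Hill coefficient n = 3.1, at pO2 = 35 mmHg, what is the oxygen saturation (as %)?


Y = pO2^n / (P50^n + pO2^n)
Y = 35^3.1 / (27^3.1 + 35^3.1)
Y = 69.09%

69.09%


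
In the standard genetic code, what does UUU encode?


Standard genetic code lookup.
Codon UUU -> Phe

Phe


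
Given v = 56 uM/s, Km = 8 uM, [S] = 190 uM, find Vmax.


Vmax = v * (Km + [S]) / [S]
Vmax = 56 * (8 + 190) / 190
Vmax = 58.3579 uM/s

58.3579 uM/s


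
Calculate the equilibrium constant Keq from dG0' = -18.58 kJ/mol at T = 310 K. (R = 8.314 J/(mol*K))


Keq = exp(-dG0 * 1000 / (R * T))
Keq = exp(-(-18.58) * 1000 / (8.314 * 310))
Keq = 1351.5169

1351.5169


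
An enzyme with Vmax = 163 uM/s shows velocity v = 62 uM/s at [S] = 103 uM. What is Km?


Km = [S] * (Vmax - v) / v
Km = 103 * (163 - 62) / 62
Km = 167.7903 uM

167.7903 uM


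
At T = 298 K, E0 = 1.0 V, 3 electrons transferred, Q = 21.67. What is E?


E = E0 - (RT/nF) * ln(Q)
E = 1.0 - (8.314 * 298 / (3 * 96485)) * ln(21.67)
E = 0.9737 V

0.9737 V


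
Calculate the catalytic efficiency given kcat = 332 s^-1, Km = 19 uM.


Catalytic efficiency = kcat / Km
= 332 / 19
= 17.4737 uM^-1*s^-1

17.4737 uM^-1*s^-1


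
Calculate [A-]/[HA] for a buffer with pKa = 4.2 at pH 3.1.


[A-]/[HA] = 10^(pH - pKa)
= 10^(3.1 - 4.2)
= 0.0794

0.0794


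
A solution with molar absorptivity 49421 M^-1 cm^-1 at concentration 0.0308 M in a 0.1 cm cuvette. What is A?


A = epsilon * c * l
A = 49421 * 0.0308 * 0.1
A = 152.2167

152.2167


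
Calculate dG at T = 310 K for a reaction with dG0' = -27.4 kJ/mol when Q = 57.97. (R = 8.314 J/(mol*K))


dG = dG0' + RT * ln(Q) / 1000
dG = -27.4 + 8.314 * 310 * ln(57.97) / 1000
dG = -16.9362 kJ/mol

-16.9362 kJ/mol


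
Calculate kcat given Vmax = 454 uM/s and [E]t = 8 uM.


kcat = Vmax / [E]t
kcat = 454 / 8
kcat = 56.75 s^-1

56.75 s^-1


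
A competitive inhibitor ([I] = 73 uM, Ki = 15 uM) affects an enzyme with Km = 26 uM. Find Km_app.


Km_app = Km * (1 + [I]/Ki)
Km_app = 26 * (1 + 73/15)
Km_app = 152.5333 uM

152.5333 uM


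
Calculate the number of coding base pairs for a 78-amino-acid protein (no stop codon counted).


Each amino acid = 1 codon = 3 bp
bp = 78 * 3 = 234 bp

234 bp


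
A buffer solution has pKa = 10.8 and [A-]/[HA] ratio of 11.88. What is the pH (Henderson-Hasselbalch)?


pH = pKa + log10([A-]/[HA])
pH = 10.8 + log10(11.88)
pH = 11.8748

11.8748


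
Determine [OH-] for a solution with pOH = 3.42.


[OH-] = 10^(-pOH)
[OH-] = 10^(-3.42)
[OH-] = 3.802e-04 M

3.802e-04 M


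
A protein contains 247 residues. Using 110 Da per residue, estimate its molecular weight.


MW = n_residues * 110 Da
MW = 247 * 110
MW = 27170 Da

27170 Da


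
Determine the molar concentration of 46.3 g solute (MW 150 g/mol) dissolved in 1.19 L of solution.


C = (mass / MW) / volume
C = (46.3 / 150) / 1.19
C = 0.2594 M

0.2594 M


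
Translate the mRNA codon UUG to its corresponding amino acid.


Standard genetic code lookup.
Codon UUG -> Leu

Leu


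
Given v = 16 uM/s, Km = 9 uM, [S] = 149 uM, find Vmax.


Vmax = v * (Km + [S]) / [S]
Vmax = 16 * (9 + 149) / 149
Vmax = 16.9664 uM/s

16.9664 uM/s


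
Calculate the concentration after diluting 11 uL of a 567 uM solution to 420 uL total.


C2 = C1 * V1 / V2
C2 = 567 * 11 / 420
C2 = 14.85 uM

14.85 uM


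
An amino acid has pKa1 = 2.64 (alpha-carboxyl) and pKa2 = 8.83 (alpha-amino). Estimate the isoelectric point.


pI = (pKa1 + pKa2) / 2
pI = (2.64 + 8.83) / 2
pI = 5.735

5.735


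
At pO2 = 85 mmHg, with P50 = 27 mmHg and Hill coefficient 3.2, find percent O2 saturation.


Y = pO2^n / (P50^n + pO2^n)
Y = 85^3.2 / (27^3.2 + 85^3.2)
Y = 97.52%

97.52%


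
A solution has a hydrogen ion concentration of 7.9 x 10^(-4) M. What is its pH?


pH = -log10([H+])
pH = -log10(7.9 x 10^(-4))
pH = 3.1024

3.1024


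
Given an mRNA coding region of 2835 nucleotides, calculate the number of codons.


codons = nucleotides / 3
codons = 2835 / 3 = 945

945


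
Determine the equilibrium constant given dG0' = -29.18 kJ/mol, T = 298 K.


Keq = exp(-dG0 * 1000 / (R * T))
Keq = exp(-(-29.18) * 1000 / (8.314 * 298))
Keq = 130308.4669

130308.4669


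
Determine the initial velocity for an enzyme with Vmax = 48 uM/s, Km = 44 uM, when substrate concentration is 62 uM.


v = Vmax * [S] / (Km + [S])
v = 48 * 62 / (44 + 62)
v = 28.0755 uM/s

28.0755 uM/s


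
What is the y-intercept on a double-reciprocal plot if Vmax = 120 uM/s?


y-intercept = 1/Vmax
= 1/120
= 0.0083 s/uM

0.0083 s/uM


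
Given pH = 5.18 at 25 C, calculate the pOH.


pOH = 14 - pH
pOH = 14 - 5.18
pOH = 8.82

8.82


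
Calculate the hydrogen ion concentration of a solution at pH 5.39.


[H+] = 10^(-pH)
[H+] = 10^(-5.39)
[H+] = 4.074e-06 M

4.074e-06 M


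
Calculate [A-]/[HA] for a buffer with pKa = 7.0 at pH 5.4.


[A-]/[HA] = 10^(pH - pKa)
= 10^(5.4 - 7.0)
= 0.0251

0.0251


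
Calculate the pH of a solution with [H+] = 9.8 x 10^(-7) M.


pH = -log10([H+])
pH = -log10(9.8 x 10^(-7))
pH = 6.0088

6.0088


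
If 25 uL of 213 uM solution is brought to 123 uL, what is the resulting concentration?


C2 = C1 * V1 / V2
C2 = 213 * 25 / 123
C2 = 43.2927 uM

43.2927 uM


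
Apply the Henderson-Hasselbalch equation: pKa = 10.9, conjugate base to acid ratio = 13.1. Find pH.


pH = pKa + log10([A-]/[HA])
pH = 10.9 + log10(13.1)
pH = 12.0173

12.0173


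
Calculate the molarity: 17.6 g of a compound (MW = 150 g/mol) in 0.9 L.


C = (mass / MW) / volume
C = (17.6 / 150) / 0.9
C = 0.1304 M

0.1304 M


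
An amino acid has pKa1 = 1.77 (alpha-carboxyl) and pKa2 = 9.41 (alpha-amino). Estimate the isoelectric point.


pI = (pKa1 + pKa2) / 2
pI = (1.77 + 9.41) / 2
pI = 5.59

5.59


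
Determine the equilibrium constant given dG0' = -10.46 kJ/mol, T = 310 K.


Keq = exp(-dG0 * 1000 / (R * T))
Keq = exp(-(-10.46) * 1000 / (8.314 * 310))
Keq = 57.8844

57.8844


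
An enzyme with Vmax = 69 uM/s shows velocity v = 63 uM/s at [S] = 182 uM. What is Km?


Km = [S] * (Vmax - v) / v
Km = 182 * (69 - 63) / 63
Km = 17.3333 uM

17.3333 uM


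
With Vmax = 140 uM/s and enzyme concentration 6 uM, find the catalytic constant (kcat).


kcat = Vmax / [E]t
kcat = 140 / 6
kcat = 23.3333 s^-1

23.3333 s^-1


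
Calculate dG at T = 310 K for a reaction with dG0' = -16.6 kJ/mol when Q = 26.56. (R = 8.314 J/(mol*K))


dG = dG0' + RT * ln(Q) / 1000
dG = -16.6 + 8.314 * 310 * ln(26.56) / 1000
dG = -8.1479 kJ/mol

-8.1479 kJ/mol


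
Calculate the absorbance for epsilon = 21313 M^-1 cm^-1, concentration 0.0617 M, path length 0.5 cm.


A = epsilon * c * l
A = 21313 * 0.0617 * 0.5
A = 657.506

657.506


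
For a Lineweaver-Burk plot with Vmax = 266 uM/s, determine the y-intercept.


y-intercept = 1/Vmax
= 1/266
= 0.0038 s/uM

0.0038 s/uM


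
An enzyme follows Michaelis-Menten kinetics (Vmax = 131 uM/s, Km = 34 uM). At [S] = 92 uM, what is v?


v = Vmax * [S] / (Km + [S])
v = 131 * 92 / (34 + 92)
v = 95.6508 uM/s

95.6508 uM/s


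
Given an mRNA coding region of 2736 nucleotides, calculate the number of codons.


codons = nucleotides / 3
codons = 2736 / 3 = 912

912


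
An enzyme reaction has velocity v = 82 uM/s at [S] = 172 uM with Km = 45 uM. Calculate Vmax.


Vmax = v * (Km + [S]) / [S]
Vmax = 82 * (45 + 172) / 172
Vmax = 103.4535 uM/s

103.4535 uM/s


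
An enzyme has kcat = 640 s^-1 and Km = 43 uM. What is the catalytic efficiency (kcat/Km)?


Catalytic efficiency = kcat / Km
= 640 / 43
= 14.8837 uM^-1*s^-1

14.8837 uM^-1*s^-1


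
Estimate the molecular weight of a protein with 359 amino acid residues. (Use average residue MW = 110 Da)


MW = n_residues * 110 Da
MW = 359 * 110
MW = 39490 Da

39490 Da


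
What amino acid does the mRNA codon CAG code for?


Standard genetic code lookup.
Codon CAG -> Gln

Gln


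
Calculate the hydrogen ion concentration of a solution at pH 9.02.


[H+] = 10^(-pH)
[H+] = 10^(-9.02)
[H+] = 9.550e-10 M

9.550e-10 M


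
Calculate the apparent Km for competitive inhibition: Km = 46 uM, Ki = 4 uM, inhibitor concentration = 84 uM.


Km_app = Km * (1 + [I]/Ki)
Km_app = 46 * (1 + 84/4)
Km_app = 1012.0 uM

1012.0 uM


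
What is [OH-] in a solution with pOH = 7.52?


[OH-] = 10^(-pOH)
[OH-] = 10^(-7.52)
[OH-] = 3.020e-08 M

3.020e-08 M


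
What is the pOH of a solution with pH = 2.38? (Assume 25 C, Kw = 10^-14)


pOH = 14 - pH
pOH = 14 - 2.38
pOH = 11.62

11.62


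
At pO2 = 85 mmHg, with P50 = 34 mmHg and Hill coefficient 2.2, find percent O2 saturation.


Y = pO2^n / (P50^n + pO2^n)
Y = 85^2.2 / (34^2.2 + 85^2.2)
Y = 88.25%

88.25%


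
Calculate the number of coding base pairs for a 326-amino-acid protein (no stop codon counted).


Each amino acid = 1 codon = 3 bp
bp = 326 * 3 = 978 bp

978 bp


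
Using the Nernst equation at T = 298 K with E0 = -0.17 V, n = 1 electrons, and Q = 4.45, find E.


E = E0 - (RT/nF) * ln(Q)
E = -0.17 - (8.314 * 298 / (1 * 96485)) * ln(4.45)
E = -0.2083 V

-0.2083 V


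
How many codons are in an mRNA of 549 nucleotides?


codons = nucleotides / 3
codons = 549 / 3 = 183

183


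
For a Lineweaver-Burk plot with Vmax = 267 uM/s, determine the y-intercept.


y-intercept = 1/Vmax
= 1/267
= 0.0037 s/uM

0.0037 s/uM


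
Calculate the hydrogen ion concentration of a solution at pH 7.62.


[H+] = 10^(-pH)
[H+] = 10^(-7.62)
[H+] = 2.399e-08 M

2.399e-08 M


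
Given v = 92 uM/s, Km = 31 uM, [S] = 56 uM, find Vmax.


Vmax = v * (Km + [S]) / [S]
Vmax = 92 * (31 + 56) / 56
Vmax = 142.9286 uM/s

142.9286 uM/s


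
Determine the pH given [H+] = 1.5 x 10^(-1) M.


pH = -log10([H+])
pH = -log10(1.5 x 10^(-1))
pH = 0.8239

0.8239


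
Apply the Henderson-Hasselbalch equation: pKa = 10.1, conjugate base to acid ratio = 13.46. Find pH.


pH = pKa + log10([A-]/[HA])
pH = 10.1 + log10(13.46)
pH = 11.229

11.229


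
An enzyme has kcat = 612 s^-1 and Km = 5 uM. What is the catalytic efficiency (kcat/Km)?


Catalytic efficiency = kcat / Km
= 612 / 5
= 122.4 uM^-1*s^-1

122.4 uM^-1*s^-1


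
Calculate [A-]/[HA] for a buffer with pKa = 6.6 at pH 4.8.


[A-]/[HA] = 10^(pH - pKa)
= 10^(4.8 - 6.6)
= 0.0158

0.0158


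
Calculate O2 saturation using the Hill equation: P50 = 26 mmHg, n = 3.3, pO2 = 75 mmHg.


Y = pO2^n / (P50^n + pO2^n)
Y = 75^3.3 / (26^3.3 + 75^3.3)
Y = 97.06%

97.06%


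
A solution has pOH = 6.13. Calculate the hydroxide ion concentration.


[OH-] = 10^(-pOH)
[OH-] = 10^(-6.13)
[OH-] = 7.413e-07 M

7.413e-07 M


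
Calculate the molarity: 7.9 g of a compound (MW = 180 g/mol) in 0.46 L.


C = (mass / MW) / volume
C = (7.9 / 180) / 0.46
C = 0.0954 M

0.0954 M


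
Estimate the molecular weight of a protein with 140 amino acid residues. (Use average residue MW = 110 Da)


MW = n_residues * 110 Da
MW = 140 * 110
MW = 15400 Da

15400 Da


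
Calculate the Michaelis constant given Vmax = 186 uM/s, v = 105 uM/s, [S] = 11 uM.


Km = [S] * (Vmax - v) / v
Km = 11 * (186 - 105) / 105
Km = 8.4857 uM

8.4857 uM


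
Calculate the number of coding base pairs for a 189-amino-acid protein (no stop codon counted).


Each amino acid = 1 codon = 3 bp
bp = 189 * 3 = 567 bp

567 bp


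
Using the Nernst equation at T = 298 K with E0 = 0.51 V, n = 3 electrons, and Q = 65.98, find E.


E = E0 - (RT/nF) * ln(Q)
E = 0.51 - (8.314 * 298 / (3 * 96485)) * ln(65.98)
E = 0.4741 V

0.4741 V


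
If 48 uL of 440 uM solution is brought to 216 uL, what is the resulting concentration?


C2 = C1 * V1 / V2
C2 = 440 * 48 / 216
C2 = 97.7778 uM

97.7778 uM


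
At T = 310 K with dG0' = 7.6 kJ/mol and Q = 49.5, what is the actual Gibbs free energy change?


dG = dG0' + RT * ln(Q) / 1000
dG = 7.6 + 8.314 * 310 * ln(49.5) / 1000
dG = 17.6567 kJ/mol

17.6567 kJ/mol


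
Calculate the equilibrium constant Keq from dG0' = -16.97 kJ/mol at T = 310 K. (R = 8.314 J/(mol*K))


Keq = exp(-dG0 * 1000 / (R * T))
Keq = exp(-(-16.97) * 1000 / (8.314 * 310))
Keq = 723.65

723.65


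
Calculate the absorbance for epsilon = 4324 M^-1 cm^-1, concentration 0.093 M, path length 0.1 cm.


A = epsilon * c * l
A = 4324 * 0.093 * 0.1
A = 40.2132

40.2132


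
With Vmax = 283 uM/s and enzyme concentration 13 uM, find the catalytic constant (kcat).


kcat = Vmax / [E]t
kcat = 283 / 13
kcat = 21.7692 s^-1

21.7692 s^-1


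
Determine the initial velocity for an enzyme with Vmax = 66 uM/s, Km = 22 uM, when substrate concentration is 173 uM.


v = Vmax * [S] / (Km + [S])
v = 66 * 173 / (22 + 173)
v = 58.5538 uM/s

58.5538 uM/s


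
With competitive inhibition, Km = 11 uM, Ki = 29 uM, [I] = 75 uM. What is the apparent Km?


Km_app = Km * (1 + [I]/Ki)
Km_app = 11 * (1 + 75/29)
Km_app = 39.4483 uM

39.4483 uM


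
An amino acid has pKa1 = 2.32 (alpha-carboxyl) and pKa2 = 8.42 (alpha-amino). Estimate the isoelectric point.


pI = (pKa1 + pKa2) / 2
pI = (2.32 + 8.42) / 2
pI = 5.37

5.37


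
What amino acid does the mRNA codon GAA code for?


Standard genetic code lookup.
Codon GAA -> Glu

Glu


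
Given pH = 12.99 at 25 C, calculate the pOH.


pOH = 14 - pH
pOH = 14 - 12.99
pOH = 1.01

1.01


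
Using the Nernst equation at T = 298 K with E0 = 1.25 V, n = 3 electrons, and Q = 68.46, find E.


E = E0 - (RT/nF) * ln(Q)
E = 1.25 - (8.314 * 298 / (3 * 96485)) * ln(68.46)
E = 1.2138 V

1.2138 V


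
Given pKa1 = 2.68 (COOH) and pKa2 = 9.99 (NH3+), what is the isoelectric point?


pI = (pKa1 + pKa2) / 2
pI = (2.68 + 9.99) / 2
pI = 6.335

6.335


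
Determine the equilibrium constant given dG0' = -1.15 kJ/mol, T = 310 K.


Keq = exp(-dG0 * 1000 / (R * T))
Keq = exp(-(-1.15) * 1000 / (8.314 * 310))
Keq = 1.5624

1.5624


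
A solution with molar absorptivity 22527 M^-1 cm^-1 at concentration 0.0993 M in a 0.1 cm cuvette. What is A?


A = epsilon * c * l
A = 22527 * 0.0993 * 0.1
A = 223.6931

223.6931


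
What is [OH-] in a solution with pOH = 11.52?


[OH-] = 10^(-pOH)
[OH-] = 10^(-11.52)
[OH-] = 3.020e-12 M

3.020e-12 M


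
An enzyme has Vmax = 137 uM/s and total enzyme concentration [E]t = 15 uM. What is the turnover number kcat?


kcat = Vmax / [E]t
kcat = 137 / 15
kcat = 9.1333 s^-1

9.1333 s^-1


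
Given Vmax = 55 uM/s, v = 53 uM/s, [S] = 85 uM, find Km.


Km = [S] * (Vmax - v) / v
Km = 85 * (55 - 53) / 53
Km = 3.2075 uM

3.2075 uM


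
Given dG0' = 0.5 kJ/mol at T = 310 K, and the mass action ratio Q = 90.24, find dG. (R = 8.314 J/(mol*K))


dG = dG0' + RT * ln(Q) / 1000
dG = 0.5 + 8.314 * 310 * ln(90.24) / 1000
dG = 12.1044 kJ/mol

12.1044 kJ/mol


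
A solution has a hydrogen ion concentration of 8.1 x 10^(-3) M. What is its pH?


pH = -log10([H+])
pH = -log10(8.1 x 10^(-3))
pH = 2.0915

2.0915


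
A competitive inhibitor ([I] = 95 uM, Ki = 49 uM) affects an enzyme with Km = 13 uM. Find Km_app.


Km_app = Km * (1 + [I]/Ki)
Km_app = 13 * (1 + 95/49)
Km_app = 38.2041 uM

38.2041 uM


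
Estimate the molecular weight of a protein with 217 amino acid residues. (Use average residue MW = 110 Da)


MW = n_residues * 110 Da
MW = 217 * 110
MW = 23870 Da

23870 Da


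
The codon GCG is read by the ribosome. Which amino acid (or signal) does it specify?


Standard genetic code lookup.
Codon GCG -> Ala

Ala


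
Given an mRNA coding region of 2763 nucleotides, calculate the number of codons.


codons = nucleotides / 3
codons = 2763 / 3 = 921

921


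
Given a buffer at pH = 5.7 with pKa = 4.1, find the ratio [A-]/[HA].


[A-]/[HA] = 10^(pH - pKa)
= 10^(5.7 - 4.1)
= 39.8107

39.8107


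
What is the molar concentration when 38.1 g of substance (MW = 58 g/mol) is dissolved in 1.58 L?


C = (mass / MW) / volume
C = (38.1 / 58) / 1.58
C = 0.4158 M

0.4158 M


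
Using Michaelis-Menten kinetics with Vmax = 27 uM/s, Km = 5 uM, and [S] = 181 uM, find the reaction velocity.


v = Vmax * [S] / (Km + [S])
v = 27 * 181 / (5 + 181)
v = 26.2742 uM/s

26.2742 uM/s


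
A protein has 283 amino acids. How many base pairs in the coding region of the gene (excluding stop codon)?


Each amino acid = 1 codon = 3 bp
bp = 283 * 3 = 849 bp

849 bp


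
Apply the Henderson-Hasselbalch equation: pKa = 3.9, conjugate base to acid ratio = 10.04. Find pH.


pH = pKa + log10([A-]/[HA])
pH = 3.9 + log10(10.04)
pH = 4.9017

4.9017


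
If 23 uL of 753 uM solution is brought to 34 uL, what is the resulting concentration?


C2 = C1 * V1 / V2
C2 = 753 * 23 / 34
C2 = 509.3824 uM

509.3824 uM


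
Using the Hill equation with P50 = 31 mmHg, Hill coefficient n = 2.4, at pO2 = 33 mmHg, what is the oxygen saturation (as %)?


Y = pO2^n / (P50^n + pO2^n)
Y = 33^2.4 / (31^2.4 + 33^2.4)
Y = 53.74%

53.74%


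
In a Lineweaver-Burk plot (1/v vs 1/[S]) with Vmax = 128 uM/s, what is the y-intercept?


y-intercept = 1/Vmax
= 1/128
= 0.0078 s/uM

0.0078 s/uM


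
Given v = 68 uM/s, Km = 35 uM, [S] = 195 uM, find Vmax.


Vmax = v * (Km + [S]) / [S]
Vmax = 68 * (35 + 195) / 195
Vmax = 80.2051 uM/s

80.2051 uM/s


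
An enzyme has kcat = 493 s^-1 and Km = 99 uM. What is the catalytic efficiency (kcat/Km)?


Catalytic efficiency = kcat / Km
= 493 / 99
= 4.9798 uM^-1*s^-1

4.9798 uM^-1*s^-1


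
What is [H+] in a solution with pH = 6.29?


[H+] = 10^(-pH)
[H+] = 10^(-6.29)
[H+] = 5.129e-07 M

5.129e-07 M


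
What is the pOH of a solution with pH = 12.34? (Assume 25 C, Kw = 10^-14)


pOH = 14 - pH
pOH = 14 - 12.34
pOH = 1.66

1.66


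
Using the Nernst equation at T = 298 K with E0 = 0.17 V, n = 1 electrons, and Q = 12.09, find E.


E = E0 - (RT/nF) * ln(Q)
E = 0.17 - (8.314 * 298 / (1 * 96485)) * ln(12.09)
E = 0.106 V

0.106 V


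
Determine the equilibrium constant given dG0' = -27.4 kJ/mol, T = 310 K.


Keq = exp(-dG0 * 1000 / (R * T))
Keq = exp(-(-27.4) * 1000 / (8.314 * 310))
Keq = 41403.2973

41403.2973


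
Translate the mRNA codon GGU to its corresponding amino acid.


Standard genetic code lookup.
Codon GGU -> Gly

Gly


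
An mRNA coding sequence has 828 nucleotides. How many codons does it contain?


codons = nucleotides / 3
codons = 828 / 3 = 276

276


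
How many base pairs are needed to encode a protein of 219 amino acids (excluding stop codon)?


Each amino acid = 1 codon = 3 bp
bp = 219 * 3 = 657 bp

657 bp


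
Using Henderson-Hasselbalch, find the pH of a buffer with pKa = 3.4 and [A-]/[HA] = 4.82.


pH = pKa + log10([A-]/[HA])
pH = 3.4 + log10(4.82)
pH = 4.083

4.083


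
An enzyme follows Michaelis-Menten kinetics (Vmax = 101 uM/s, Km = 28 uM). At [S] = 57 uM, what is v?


v = Vmax * [S] / (Km + [S])
v = 101 * 57 / (28 + 57)
v = 67.7294 uM/s

67.7294 uM/s


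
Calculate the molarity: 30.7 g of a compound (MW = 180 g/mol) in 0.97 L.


C = (mass / MW) / volume
C = (30.7 / 180) / 0.97
C = 0.1758 M

0.1758 M


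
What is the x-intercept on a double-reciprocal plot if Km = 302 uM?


x-intercept = -1/Km
= -1/302
= -0.0033 1/uM

-0.0033 1/uM


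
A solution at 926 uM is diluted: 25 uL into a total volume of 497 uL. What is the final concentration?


C2 = C1 * V1 / V2
C2 = 926 * 25 / 497
C2 = 46.5795 uM

46.5795 uM


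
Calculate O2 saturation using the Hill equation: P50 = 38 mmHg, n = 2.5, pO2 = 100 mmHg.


Y = pO2^n / (P50^n + pO2^n)
Y = 100^2.5 / (38^2.5 + 100^2.5)
Y = 91.83%

91.83%


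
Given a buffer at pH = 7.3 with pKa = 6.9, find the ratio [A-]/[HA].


[A-]/[HA] = 10^(pH - pKa)
= 10^(7.3 - 6.9)
= 2.5119

2.5119


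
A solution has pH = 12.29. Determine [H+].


[H+] = 10^(-pH)
[H+] = 10^(-12.29)
[H+] = 5.129e-13 M

5.129e-13 M


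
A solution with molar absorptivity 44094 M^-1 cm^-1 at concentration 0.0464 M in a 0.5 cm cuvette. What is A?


A = epsilon * c * l
A = 44094 * 0.0464 * 0.5
A = 1022.9808

1022.9808


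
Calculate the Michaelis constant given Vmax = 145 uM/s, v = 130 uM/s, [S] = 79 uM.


Km = [S] * (Vmax - v) / v
Km = 79 * (145 - 130) / 130
Km = 9.1154 uM

9.1154 uM


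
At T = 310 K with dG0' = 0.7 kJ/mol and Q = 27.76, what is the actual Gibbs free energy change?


dG = dG0' + RT * ln(Q) / 1000
dG = 0.7 + 8.314 * 310 * ln(27.76) / 1000
dG = 9.266 kJ/mol

9.266 kJ/mol


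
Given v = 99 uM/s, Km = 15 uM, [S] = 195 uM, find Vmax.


Vmax = v * (Km + [S]) / [S]
Vmax = 99 * (15 + 195) / 195
Vmax = 106.6154 uM/s

106.6154 uM/s


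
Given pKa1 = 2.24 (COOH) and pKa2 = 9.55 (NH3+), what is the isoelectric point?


pI = (pKa1 + pKa2) / 2
pI = (2.24 + 9.55) / 2
pI = 5.895

5.895


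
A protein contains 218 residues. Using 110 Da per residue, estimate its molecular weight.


MW = n_residues * 110 Da
MW = 218 * 110
MW = 23980 Da

23980 Da


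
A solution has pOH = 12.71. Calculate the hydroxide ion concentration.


[OH-] = 10^(-pOH)
[OH-] = 10^(-12.71)
[OH-] = 1.950e-13 M

1.950e-13 M


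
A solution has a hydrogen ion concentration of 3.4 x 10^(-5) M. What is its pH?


pH = -log10([H+])
pH = -log10(3.4 x 10^(-5))
pH = 4.4685

4.4685


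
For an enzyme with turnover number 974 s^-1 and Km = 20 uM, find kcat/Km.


Catalytic efficiency = kcat / Km
= 974 / 20
= 48.7 uM^-1*s^-1

48.7 uM^-1*s^-1


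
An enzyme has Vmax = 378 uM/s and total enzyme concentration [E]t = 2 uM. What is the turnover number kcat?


kcat = Vmax / [E]t
kcat = 378 / 2
kcat = 189.0 s^-1

189.0 s^-1


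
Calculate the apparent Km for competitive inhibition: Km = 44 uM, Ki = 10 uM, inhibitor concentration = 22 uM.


Km_app = Km * (1 + [I]/Ki)
Km_app = 44 * (1 + 22/10)
Km_app = 140.8 uM

140.8 uM


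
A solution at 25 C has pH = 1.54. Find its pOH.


pOH = 14 - pH
pOH = 14 - 1.54
pOH = 12.46

12.46


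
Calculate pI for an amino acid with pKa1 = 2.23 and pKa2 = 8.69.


pI = (pKa1 + pKa2) / 2
pI = (2.23 + 8.69) / 2
pI = 5.46

5.46


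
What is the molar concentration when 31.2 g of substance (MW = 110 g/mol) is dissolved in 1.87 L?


C = (mass / MW) / volume
C = (31.2 / 110) / 1.87
C = 0.1517 M

0.1517 M


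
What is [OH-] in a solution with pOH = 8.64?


[OH-] = 10^(-pOH)
[OH-] = 10^(-8.64)
[OH-] = 2.291e-09 M

2.291e-09 M


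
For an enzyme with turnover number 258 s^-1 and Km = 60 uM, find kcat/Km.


Catalytic efficiency = kcat / Km
= 258 / 60
= 4.3 uM^-1*s^-1

4.3 uM^-1*s^-1


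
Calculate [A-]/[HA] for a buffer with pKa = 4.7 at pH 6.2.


[A-]/[HA] = 10^(pH - pKa)
= 10^(6.2 - 4.7)
= 31.6228

31.6228
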